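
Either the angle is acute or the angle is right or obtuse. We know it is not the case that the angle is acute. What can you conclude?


Disjunctive syllogism: P ∨ Q, ¬P ⊢ Q
Disjunction: the angle is acute ∨ the angle is right or obtuse
We know it is not the case that the angle is acute.
By disjunctive syllogism, the other disjunct must be true.

The angle is right or obtuse


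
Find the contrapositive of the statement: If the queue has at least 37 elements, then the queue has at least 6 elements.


Original: If the queue has at least 37 elements, then the queue has at least 6 elements
Contrapositive: If ¬Q, then ¬P
Negate Q: not (the queue has at least 6 elements)
Negate P: not (the queue has at least 37 elements)

If not (the queue has at least 6 elements), then not (the queue has at least 37 elements).


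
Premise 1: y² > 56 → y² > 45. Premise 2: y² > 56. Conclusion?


Modus ponens: P → Q, P ⊢ Q
P: y² > 56
Q: y² > 45
We have P → Q and P is true.
By modus ponens, Q must be true.

y² > 45


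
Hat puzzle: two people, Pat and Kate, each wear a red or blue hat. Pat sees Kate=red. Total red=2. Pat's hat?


Total red = 2, Kate = red
Red accounted for: 1
Remaining for Pat: 1
Pat's hat is red.

red


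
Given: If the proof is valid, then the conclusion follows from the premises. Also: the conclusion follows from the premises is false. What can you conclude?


Modus tollens: P → Q, ¬Q ⊢ ¬P
P: the proof is valid
Q: the conclusion follows from the premises
We have P → Q and Q is false.
By modus tollens, P must be false.

It is not the case that the proof is valid


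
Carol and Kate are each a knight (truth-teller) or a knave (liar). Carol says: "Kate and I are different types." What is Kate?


Carol says: "Kate and I are different types."
Case 1: Carol is a Knight (truth-teller)
  Statement is true → they ARE different → Kate is a Knave
Case 2: Carol is a Knave (liar)
  Statement is false → they are NOT different → Kate is a Knave
In both cases, Kate is a Knave.

Knave


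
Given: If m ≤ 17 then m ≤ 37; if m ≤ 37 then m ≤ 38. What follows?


Hypothetical syllogism: P → Q, Q → R ⊢ P → R
Premise 1: m ≤ 17 → m ≤ 37
Premise 2: m ≤ 37 → m ≤ 38
Chain the implications: the middle term (m ≤ 37) links the two.
Conclusion: If m ≤ 17, then m ≤ 38.

If m ≤ 17, then m ≤ 38.


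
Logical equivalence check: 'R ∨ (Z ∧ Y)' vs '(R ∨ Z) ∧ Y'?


Expression 1: R ∨ (Z ∧ Y)
Expression 2: (R ∨ Z) ∧ Y
Truth table (R Z Y | Expr1 Expr2):
  T T T |   T     T
  T T F |   T     F   ← differ
  T F T |   T     T
  T F F |   T     F   ← differ
  F T T |   T     T
  F T F |   F     F
  F F T |   F     F
  F F F |   F     F
Counterexample: R=T, Z=T, Y=F gives Expr1 = T but Expr2 = F, so the expressions are NOT logically equivalent.

No


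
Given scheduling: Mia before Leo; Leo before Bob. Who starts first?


Constraints: Mia before Leo; Leo before Bob
The first task can have nothing scheduled before it, so it must never appear on the right of a 'before'.
Tasks appearing after some 'before': Leo, Bob.
The only task not in that list is Mia → it is first.

Mia


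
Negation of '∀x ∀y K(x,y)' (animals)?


Original: ∀x ∀y K(x,y)
Rule: ¬∀→∃, ¬∃→∀, negate predicate.
Negation: ∃x ∃y ¬K(x,y)

∃x ∃y ¬K(x,y)


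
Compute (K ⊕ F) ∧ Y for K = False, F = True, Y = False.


K = False, F = True, Y = False
Step 1: K ⊕ F = False XOR True = True
Step 2: True ∧ Y = True AND False = False
XOR true when exactly one of K,F is true; then AND with Y.

False


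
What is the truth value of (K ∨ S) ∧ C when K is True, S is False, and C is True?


K = True, S = False, C = True
Step 1: K ∨ S = True OR False = True
Step 2: True ∧ C = True AND True = True
OR is true when at least one operand is true; AND requires both.

True


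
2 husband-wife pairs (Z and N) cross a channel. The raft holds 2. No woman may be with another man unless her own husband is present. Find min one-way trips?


Label couples Z and N.
1. WZ+WN → (far: WZ,WN; near: HZ,HN)
2. WZ ←   (far: WN; near: HZ,HN,WZ)
3. HZ+HN → (far: HZ,HN,WN; near: WZ)
4. HZ ←   (far: HN,WN; near: HZ,WZ)  — HZ returns, since WZ is alone on near bank
5. HZ+WZ → (far: all four; near: empty)
Every state respects the constraint.
Minimum trips = 5

5


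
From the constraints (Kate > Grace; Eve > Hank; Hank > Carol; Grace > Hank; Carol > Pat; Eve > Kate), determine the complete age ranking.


Constraints: Kate > Grace; Eve > Hank; Hank > Carol; Grace > Hank; Carol > Pat; Eve > Kate
Method: at each step, the next-highest is the one remaining person who never appears on the smaller side of a constraint between remaining people.
  Step 1: remaining {Pat, Grace, Eve, Hank, Kate, Carol}; on the smaller side: {Pat, Grace, Hank, Kate, Carol} → Eve is next (Eve > Hank; Eve > Kate).
  Step 2: remaining {Pat, Grace, Hank, Kate, Carol}; on the smaller side: {Pat, Grace, Hank, Carol} → Kate is next (Kate > Grace).
  Step 3: remaining {Pat, Grace, Hank, Carol}; on the smaller side: {Pat, Hank, Carol} → Grace is next (Grace > Hank).
  Step 4: remaining {Pat, Hank, Carol}; on the smaller side: {Pat, Carol} → Hank is next (Hank > Carol).
  Step 5: remaining {Pat, Carol}; on the smaller side: {Pat} → Carol is next (Carol > Pat).
  Step 6: only Pat remains → lowest.
Final ranking (highest to lowest):

Eve > Kate > Grace > Hank > Carol > Pat


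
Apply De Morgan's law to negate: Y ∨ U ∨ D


De Morgan's law: ¬(P ∨ Q ∨ R) ≡ ¬P ∧ ¬Q ∧ ¬R
¬(Y ∨ U ∨ D) = ¬Y ∧ ¬U ∧ ¬D

¬Y ∧ ¬U ∧ ¬D


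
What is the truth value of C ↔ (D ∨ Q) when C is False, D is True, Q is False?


C = False, D = True, Q = False
Step 1: D ∨ Q = True OR False = True
Step 2: C ↔ (True): true when both sides have same truth value.
Result: False ↔ True = False

False


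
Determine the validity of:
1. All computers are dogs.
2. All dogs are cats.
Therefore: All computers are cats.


Premise 1: All computers are dogs.
Premise 2: All dogs are cats.
Conclusion: All computers are cats.
Barbara syllogism (AAA-1): All A are B, All B are C → All A are C.
Middle term (dogs) distributed in premise 2.

Valid


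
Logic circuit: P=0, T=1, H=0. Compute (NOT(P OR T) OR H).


P OR T = 1
NOT(1) = 0
0 OR 0 = 0

0


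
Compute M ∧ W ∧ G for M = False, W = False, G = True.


M = False, W = False, G = True
Step 1: M ∧ W = False AND False = False
Step 2: (False) ∧ G = (False) AND True = False
AND is true only when ALL operands are true.

False


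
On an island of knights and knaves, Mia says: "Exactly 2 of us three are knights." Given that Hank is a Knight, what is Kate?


Mia claims exactly 2 knights among Mia, Hank, Kate.
Given: Hank is a Knight.

Case 1: Mia is a Knight (tells truth)
  Then exactly 2 of the three are knights.
  Counting Mia, Hank: 2 knight(s) so far. Need 0 more → Kate = Knave.
Case 2: Mia is a Knave (lies)
  Then the count is NOT 2.
  If Kate = Knight, count = 2 = 2 → claim would be true, contradicts lie.
  If Kate = Knave, count = 1 ≠ 2 → lie confirmed ✓

Kate is a Knave.

Knave


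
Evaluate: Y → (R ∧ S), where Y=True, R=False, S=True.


Y = True, R = False, S = True
Expression: Y → (R ∧ S)
Step 1: R ∧ S = False AND True = False
Step 2: Y → (False) = True → False = False

False


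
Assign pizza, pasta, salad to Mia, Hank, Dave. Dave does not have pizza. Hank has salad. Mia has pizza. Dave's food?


From clues:
  Hank → salad
  Mia → pizza
By elimination, Dave gets the remaining.

pasta


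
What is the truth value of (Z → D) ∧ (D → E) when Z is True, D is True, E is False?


Z = True, D = True, E = False
Step 1: Z → D is false only when Z=True and D=False. Result: True
Step 2: D → E is false only when D=True and E=False. Result: False
Step 3: True ∧ False = False

False


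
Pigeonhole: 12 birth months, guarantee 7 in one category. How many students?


Pigeonhole: to guarantee k in one of n categories, need (k-1)×n + 1.
k = 7, n = 12
Minimum = (7-1) × 12 + 1 = 6 × 12 + 1

73


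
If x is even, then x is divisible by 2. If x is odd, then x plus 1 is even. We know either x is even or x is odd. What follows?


Constructive dilemma: (P → Q) ∧ (R → S), P ∨ R ⊢ Q ∨ S
Premise 1: x is even → x is divisible by 2
Premise 2: x is odd → x plus 1 is even
Premise 3: x is even ∨ x is odd
Case 1: Assuming x is even, then by Premise 1, x is divisible by 2.
Case 2: Assuming x is odd, then by Premise 2, x plus 1 is even.
Since one of x is even or x is odd must hold, we get x is divisible by 2 or x plus 1 is even.

x is divisible by 2 or x plus 1 is even.


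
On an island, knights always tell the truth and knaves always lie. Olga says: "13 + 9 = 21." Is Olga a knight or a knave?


Statement: "13 + 9 = 21."
Actual: 13 + 9 = 22
Claimed: 21
Statement is FALSE → Olga lies → Knave

Knave


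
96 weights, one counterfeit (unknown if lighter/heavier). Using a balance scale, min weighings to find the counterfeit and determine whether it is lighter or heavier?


Let n = 96. 192 possibilities (n weights × lighter/heavier); each weighing has 3 outcomes.
Bound for k weighings: say the first weighing puts j weights on each pan. If it tips, the 2j weighed weights remain suspects (each with a known direction) and k-1 weighings give 3^(k-1) outcomes; 3^(k-1) is odd, so 2j ≤ 3^(k-1) - 1. If it balances, the n - 2j unweighed weights remain with direction unknown: 2(n - 2j) ≤ 3^(k-1) - 1 by the same parity argument. Adding, n ≤ (3^(k-1) - 1) + (3^(k-1) - 1)/2 = (3^k - 3)/2, and the classical three-group strategy achieves this (3 weights in 2 weighings, 12 in 3, 39 in 4, 120 in 5).
So we need the smallest k with (3^k - 3)/2 ≥ 96.
k = 4: (3^4 - 3)/2 = 39 < 96 ✗
k = 5: (3^5 - 3)/2 = 120 ≥ 96 ✓

5


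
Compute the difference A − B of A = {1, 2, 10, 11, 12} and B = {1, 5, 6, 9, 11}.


A = {1, 2, 10, 11, 12}
B = {1, 5, 6, 9, 11}
Operation: difference A − B
In A but not B: 2, 10, 12

{2, 10, 12}


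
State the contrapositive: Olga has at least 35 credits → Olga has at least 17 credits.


Original: If Olga has at least 35 credits, then Olga has at least 17 credits
Contrapositive: If ¬Q, then ¬P
Negate Q: not (Olga has at least 17 credits)
Negate P: not (Olga has at least 35 credits)

If not (Olga has at least 17 credits), then not (Olga has at least 35 credits).


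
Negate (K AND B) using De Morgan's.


De Morgan's law: ¬(P ∧ Q) ≡ ¬P ∨ ¬Q
¬(K ∧ B) = ¬K ∨ ¬B

¬K ∨ ¬B


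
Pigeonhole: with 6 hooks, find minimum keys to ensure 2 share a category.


Pigeonhole: to guarantee k in one of n categories, need (k-1)×n + 1.
k = 2, n = 6
Minimum = (2-1) × 6 + 1 = 1 × 6 + 1

7


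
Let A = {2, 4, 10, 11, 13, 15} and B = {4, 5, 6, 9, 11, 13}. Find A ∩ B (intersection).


A = {2, 4, 10, 11, 13, 15}
B = {4, 5, 6, 9, 11, 13}
Operation: intersection
Elements in both: 4, 11, 13

{4, 11, 13}


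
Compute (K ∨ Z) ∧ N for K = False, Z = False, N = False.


K = False, Z = False, N = False
Step 1: K ∨ Z = False OR False = False
Step 2: False ∧ N = False AND False = False
OR is true when at least one operand is true; AND requires both.

False


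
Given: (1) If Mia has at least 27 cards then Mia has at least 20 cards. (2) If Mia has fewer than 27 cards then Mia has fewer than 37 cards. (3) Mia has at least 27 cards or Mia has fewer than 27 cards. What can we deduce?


Constructive dilemma: (P → Q) ∧ (R → S), P ∨ R ⊢ Q ∨ S
Premise 1: Mia has at least 27 cards → Mia has at least 20 cards
Premise 2: Mia has fewer than 27 cards → Mia has fewer than 37 cards
Premise 3: Mia has at least 27 cards ∨ Mia has fewer than 27 cards
Case 1: Assuming Mia has at least 27 cards, then by Premise 1, Mia has at least 20 cards.
Case 2: Assuming Mia has fewer than 27 cards, then by Premise 2, Mia has fewer than 37 cards.
Since one of Mia has at least 27 cards or Mia has fewer than 27 cards must hold, we get Mia has at least 20 cards or Mia has fewer than 37 cards.

Mia has at least 20 cards or Mia has fewer than 37 cards.


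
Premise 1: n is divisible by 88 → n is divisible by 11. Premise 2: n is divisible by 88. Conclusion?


Modus ponens: P → Q, P ⊢ Q
P: n is divisible by 88
Q: n is divisible by 11
We have P → Q and P is true.
By modus ponens, Q must be true.

n is divisible by 11


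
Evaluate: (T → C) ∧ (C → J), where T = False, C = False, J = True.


T = False, C = False, J = True
Step 1: T → C is false only when T=True and C=False. Result: True
Step 2: C → J is false only when C=True and J=False. Result: True
Step 3: True ∧ True = True

True


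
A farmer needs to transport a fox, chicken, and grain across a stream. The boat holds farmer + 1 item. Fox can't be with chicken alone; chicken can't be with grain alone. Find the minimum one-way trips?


1. farmer+chicken → 2. farmer ← 3. farmer+fox → 4. farmer+chicken ← 5. farmer+grain → 6. farmer ← 7. farmer+chicken →
Minimum trips = 7

7


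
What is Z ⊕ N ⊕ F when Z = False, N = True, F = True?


Z = False, N = True, F = True
Step 1: Z ⊕ N = False XOR True = True
Step 2: True ⊕ F = True XOR True = False
XOR is true when an odd number of operands are true.

False


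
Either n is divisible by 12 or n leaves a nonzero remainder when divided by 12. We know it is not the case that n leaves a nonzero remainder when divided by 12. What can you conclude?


Disjunctive syllogism: P ∨ Q, ¬P ⊢ Q
Disjunction: n is divisible by 12 ∨ n leaves a nonzero remainder when divided by 12
We know it is not the case that n leaves a nonzero remainder when divided by 12.
By disjunctive syllogism, the other disjunct must be true.

n is divisible by 12


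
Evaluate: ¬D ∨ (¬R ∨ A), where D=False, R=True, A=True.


D = False, R = True, A = True
Expression: ¬D ∨ (¬R ∨ A)
Step 1: ¬R = NOT True = False
Step 2: ¬R ∨ A = False OR True = True
Step 3: ¬D = NOT False = True
Step 4: (True) ∨ (True) = True OR True = True

True


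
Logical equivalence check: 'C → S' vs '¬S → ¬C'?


Expression 1: C → S
Expression 2: ¬S → ¬C
Truth table (C S | Expr1 Expr2):
  T T |   T     T
  T F |   F     F
  F T |   T     T
  F F |   T     T
All 4 rows agree, so the expressions are logically equivalent.

Yes


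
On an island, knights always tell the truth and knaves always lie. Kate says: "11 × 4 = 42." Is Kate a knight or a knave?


Statement: "11 × 4 = 42."
Actual: 11 × 4 = 44
Claimed: 42
Statement is FALSE → Kate lies → Knave

Knave


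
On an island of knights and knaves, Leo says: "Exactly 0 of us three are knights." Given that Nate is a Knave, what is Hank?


Leo claims exactly 0 knights among Leo, Nate, Hank.
Given: Nate is a Knave.

Case 1: Leo is a Knight (tells truth)
  Then exactly 0 of the three are knights.
  Counting Leo, Nate: 1 knight(s) so far. Need -1 more → impossible.
Case 2: Leo is a Knave (lies)
  Then the count is NOT 0.
  If Hank = Knave, count = 0 = 0 → claim would be true, contradicts lie.
  If Hank = Knight, count = 1 ≠ 0 → lie confirmed ✓

Hank is a Knight.

Knight


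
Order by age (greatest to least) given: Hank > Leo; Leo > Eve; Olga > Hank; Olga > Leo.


Constraints: Hank > Leo; Leo > Eve; Olga > Hank; Olga > Leo
Method: at each step, the next-highest is the one remaining person who never appears on the smaller side of a constraint between remaining people.
  Step 1: remaining {Eve, Olga, Hank, Leo}; on the smaller side: {Eve, Hank, Leo} → Olga is next (Olga > Hank; Olga > Leo).
  Step 2: remaining {Eve, Hank, Leo}; on the smaller side: {Eve, Leo} → Hank is next (Hank > Leo).
  Step 3: remaining {Eve, Leo}; on the smaller side: {Eve} → Leo is next (Leo > Eve).
  Step 4: only Eve remains → lowest.
Final ranking (highest to lowest):

Olga > Hank > Leo > Eve


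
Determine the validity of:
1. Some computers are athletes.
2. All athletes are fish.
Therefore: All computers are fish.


Premise 1: Some computers are athletes.
Premise 2: All athletes are fish.
Conclusion: All computers are fish.
Fallacy: illicit minor. The minor term (computers) is distributed in the conclusion ('All computers ...') but undistributed in its premise ('Some computers are athletes' doesn't cover all computers).
Only 'Some computers are fish' follows, not 'All'.

Invalid


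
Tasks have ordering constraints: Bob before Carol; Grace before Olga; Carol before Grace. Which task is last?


Constraints: Bob before Carol; Grace before Olga; Carol before Grace
The last task can have nothing scheduled after it, so it must never appear on the left of a 'before'.
Tasks appearing before some other task: Bob, Grace, Carol.
The only task not in that list is Olga → it is last.

Olga


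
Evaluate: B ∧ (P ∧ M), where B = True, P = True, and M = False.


B = True, P = True, M = False
Step 1: P ∧ M = True AND False = False
Step 2: B ∧ False = True AND False = False
AND is true only when ALL operands are true.

False


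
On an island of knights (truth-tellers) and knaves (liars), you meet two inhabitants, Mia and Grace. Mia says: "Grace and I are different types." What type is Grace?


Mia says: "Grace and I are different types."
Case 1: Mia is a Knight (truth-teller)
  Statement is true → they ARE different → Grace is a Knave
Case 2: Mia is a Knave (liar)
  Statement is false → they are NOT different → Grace is a Knave
In both cases, Grace is a Knave.

Knave


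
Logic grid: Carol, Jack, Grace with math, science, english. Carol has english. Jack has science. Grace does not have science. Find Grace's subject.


From clues:
  Jack → science
  Carol → english
By elimination, Grace gets the remaining.

math


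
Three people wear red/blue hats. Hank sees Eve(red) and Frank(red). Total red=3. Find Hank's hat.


Total red = 3, seen red = 2
Own red = 3 - 2 = 1
Hank's hat is red.

red


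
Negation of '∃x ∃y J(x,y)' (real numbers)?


Original: ∃x ∃y J(x,y)
Rule: ¬∀→∃, ¬∃→∀, negate predicate.
Negation: ∀x ∀y ¬J(x,y)

∀x ∀y ¬J(x,y)


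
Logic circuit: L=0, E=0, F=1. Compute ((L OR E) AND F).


L OR E = 0|0 = 0
0 AND 1 = 0

0


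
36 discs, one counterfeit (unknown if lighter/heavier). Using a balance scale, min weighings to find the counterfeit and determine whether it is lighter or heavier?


Let n = 36. 72 possibilities (n discs × lighter/heavier); each weighing has 3 outcomes.
Bound for k weighings: say the first weighing puts j discs on each pan. If it tips, the 2j weighed discs remain suspects (each with a known direction) and k-1 weighings give 3^(k-1) outcomes; 3^(k-1) is odd, so 2j ≤ 3^(k-1) - 1. If it balances, the n - 2j unweighed discs remain with direction unknown: 2(n - 2j) ≤ 3^(k-1) - 1 by the same parity argument. Adding, n ≤ (3^(k-1) - 1) + (3^(k-1) - 1)/2 = (3^k - 3)/2, and the classical three-group strategy achieves this (3 discs in 2 weighings, 12 in 3, 39 in 4, 120 in 5).
So we need the smallest k with (3^k - 3)/2 ≥ 36.
k = 3: (3^3 - 3)/2 = 12 < 36 ✗
k = 4: (3^4 - 3)/2 = 39 ≥ 36 ✓

4


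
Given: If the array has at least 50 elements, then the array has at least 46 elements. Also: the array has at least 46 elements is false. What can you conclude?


Modus tollens: P → Q, ¬Q ⊢ ¬P
P: the array has at least 50 elements
Q: the array has at least 46 elements
We have P → Q and Q is false.
By modus tollens, P must be false.

It is not the case that the array has at least 50 elements


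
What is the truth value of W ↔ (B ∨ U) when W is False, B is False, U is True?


W = False, B = False, U = True
Step 1: B ∨ U = False OR True = True
Step 2: W ↔ (True): true when both sides have same truth value.
Result: False ↔ True = False

False


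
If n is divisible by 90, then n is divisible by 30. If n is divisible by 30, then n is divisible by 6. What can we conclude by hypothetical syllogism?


Hypothetical syllogism: P → Q, Q → R ⊢ P → R
Premise 1: n is divisible by 90 → n is divisible by 30
Premise 2: n is divisible by 30 → n is divisible by 6
Chain the implications: the middle term (n is divisible by 30) links the two.
Conclusion: If n is divisible by 90, then n is divisible by 6.

If n is divisible by 90, then n is divisible by 6.


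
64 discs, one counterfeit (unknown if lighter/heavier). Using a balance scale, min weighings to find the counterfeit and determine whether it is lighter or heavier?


Let n = 64. 128 possibilities (n discs × lighter/heavier); each weighing has 3 outcomes.
Bound for k weighings: say the first weighing puts j discs on each pan. If it tips, the 2j weighed discs remain suspects (each with a known direction) and k-1 weighings give 3^(k-1) outcomes; 3^(k-1) is odd, so 2j ≤ 3^(k-1) - 1. If it balances, the n - 2j unweighed discs remain with direction unknown: 2(n - 2j) ≤ 3^(k-1) - 1 by the same parity argument. Adding, n ≤ (3^(k-1) - 1) + (3^(k-1) - 1)/2 = (3^k - 3)/2, and the classical three-group strategy achieves this (3 discs in 2 weighings, 12 in 3, 39 in 4, 120 in 5).
So we need the smallest k with (3^k - 3)/2 ≥ 64.
k = 4: (3^4 - 3)/2 = 39 < 64 ✗
k = 5: (3^5 - 3)/2 = 120 ≥ 64 ✓

5


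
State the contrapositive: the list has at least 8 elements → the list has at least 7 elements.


Original: If the list has at least 8 elements, then the list has at least 7 elements
Contrapositive: If ¬Q, then ¬P
Negate Q: not (the list has at least 7 elements)
Negate P: not (the list has at least 8 elements)

If not (the list has at least 7 elements), then not (the list has at least 8 elements).


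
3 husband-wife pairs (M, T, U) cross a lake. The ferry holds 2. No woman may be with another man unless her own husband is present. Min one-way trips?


Label couples M, T, U (H = husband, W = wife).
Counting alone: 6 people, the ferry carries 2 and someone must bring it back, so each round trip nets at most +1 on the far side until the last crossing → at least 9 trips. The jealousy constraint makes 9 impossible; the shortest valid schedule has 11:
1. WM+WT →  (far: WM,WT; near: HM,HT,HU,WU)
2. WM ←       (far: WT; near: HM,HT,HU,WM,WU)
3. WM+WU →  (far: WM,WT,WU; near: HM,HT,HU)
4. WM ←       (far: WT,WU; near: HM,HT,HU,WM)
5. HT+HU →  (far: HT,WT,HU,WU; near: HM,WM)
6. HT+WT ←  (far: HU,WU; near: HM,WM,HT,WT)
7. HM+HT →  (far: HM,HT,HU,WU; near: WM,WT)
8. WU ←       (far: HM,HT,HU; near: WM,WT,WU)
9. WM+WT →  (far: HM,WM,HT,WT,HU; near: WU)
10. HU ←      (far: HM,WM,HT,WT; near: HU,WU)
11. HU+WU → (far: all six; near: empty)
In every state each wife is either with her husband or with no other man.
Minimum trips = 11

11


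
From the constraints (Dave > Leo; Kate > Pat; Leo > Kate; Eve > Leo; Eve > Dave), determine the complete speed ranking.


Constraints: Dave > Leo; Kate > Pat; Leo > Kate; Eve > Leo; Eve > Dave
Method: at each step, the next-highest is the one remaining person who never appears on the smaller side of a constraint between remaining people.
  Step 1: remaining {Pat, Leo, Dave, Kate, Eve}; on the smaller side: {Pat, Leo, Dave, Kate} → Eve is next (Eve > Leo; Eve > Dave).
  Step 2: remaining {Pat, Leo, Dave, Kate}; on the smaller side: {Pat, Leo, Kate} → Dave is next (Dave > Leo).
  Step 3: remaining {Pat, Leo, Kate}; on the smaller side: {Pat, Kate} → Leo is next (Leo > Kate).
  Step 4: remaining {Pat, Kate}; on the smaller side: {Pat} → Kate is next (Kate > Pat).
  Step 5: only Pat remains → lowest.
Final ranking (highest to lowest):

Eve > Dave > Leo > Kate > Pat


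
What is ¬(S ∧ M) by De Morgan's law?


De Morgan's law: ¬(P ∧ Q) ≡ ¬P ∨ ¬Q
¬(S ∧ M) = ¬S ∨ ¬M

¬S ∨ ¬M


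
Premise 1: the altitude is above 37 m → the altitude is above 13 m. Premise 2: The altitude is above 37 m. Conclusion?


Modus ponens: P → Q, P ⊢ Q
P: the altitude is above 37 m
Q: the altitude is above 13 m
We have P → Q and P is true.
By modus ponens, Q must be true.

The altitude is above 13 m


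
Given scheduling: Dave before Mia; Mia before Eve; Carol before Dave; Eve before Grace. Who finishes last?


Constraints: Dave before Mia; Mia before Eve; Carol before Dave; Eve before Grace
The last task can have nothing scheduled after it, so it must never appear on the left of a 'before'.
Tasks appearing before some other task: Dave, Mia, Carol, Eve.
The only task not in that list is Grace → it is last.

Grace


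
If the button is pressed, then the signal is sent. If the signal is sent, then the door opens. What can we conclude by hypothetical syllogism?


Hypothetical syllogism: P → Q, Q → R ⊢ P → R
Premise 1: the button is pressed → the signal is sent
Premise 2: the signal is sent → the door opens
Chain the implications: the middle term (the signal is sent) links the two.
Conclusion: If the button is pressed, then the door opens.

If the button is pressed, then the door opens.


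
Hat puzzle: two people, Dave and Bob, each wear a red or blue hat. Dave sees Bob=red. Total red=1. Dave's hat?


Total red = 1, Bob = red
Red accounted for: 1
Remaining for Dave: 0
Dave's hat is blue.

blue


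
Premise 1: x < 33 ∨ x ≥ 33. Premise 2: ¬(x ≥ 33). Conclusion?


Disjunctive syllogism: P ∨ Q, ¬P ⊢ Q
Disjunction: x < 33 ∨ x ≥ 33
We know it is not the case that x ≥ 33.
By disjunctive syllogism, the other disjunct must be true.

x < 33


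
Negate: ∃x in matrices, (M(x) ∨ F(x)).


Original: ∃x (M(x) ∨ F(x))
Rule: ¬∀→∃, ¬∃→∀, negate predicate.
Negation: ∀x (¬M(x) ∧ ¬F(x))

∀x (¬M(x) ∧ ¬F(x))


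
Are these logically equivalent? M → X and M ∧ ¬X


Expression 1: M → X
Expression 2: M ∧ ¬X
Truth table (M X | Expr1 Expr2):
  T T |   T     F   ← differ
  T F |   F     T   ← differ
  F T |   T     F   ← differ
  F F |   T     F   ← differ
Counterexample: M=T, X=T gives Expr1 = T but Expr2 = F, so the expressions are NOT logically equivalent.

No


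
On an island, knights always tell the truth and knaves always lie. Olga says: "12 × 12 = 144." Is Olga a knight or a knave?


Statement: "12 × 12 = 144."
Actual: 12 × 12 = 144
Claimed: 144
Statement is TRUE → Olga tells the truth → Knight

Knight


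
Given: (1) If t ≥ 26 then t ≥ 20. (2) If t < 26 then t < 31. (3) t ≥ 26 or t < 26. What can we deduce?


Constructive dilemma: (P → Q) ∧ (R → S), P ∨ R ⊢ Q ∨ S
Premise 1: t ≥ 26 → t ≥ 20
Premise 2: t < 26 → t < 31
Premise 3: t ≥ 26 ∨ t < 26
Case 1: Assuming t ≥ 26, then by Premise 1, t ≥ 20.
Case 2: Assuming t < 26, then by Premise 2, t < 31.
Since one of t ≥ 26 or t < 26 must hold, we get t ≥ 20 or t < 31.

t ≥ 20 or t < 31.


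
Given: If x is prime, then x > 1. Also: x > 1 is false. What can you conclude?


Modus tollens: P → Q, ¬Q ⊢ ¬P
P: x is prime
Q: x > 1
We have P → Q and Q is false.
By modus tollens, P must be false.

It is not the case that x is prime


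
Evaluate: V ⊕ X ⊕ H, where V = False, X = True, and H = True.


V = False, X = True, H = True
Step 1: V ⊕ X = False XOR True = True
Step 2: True ⊕ H = True XOR True = False
XOR is true when an odd number of operands are true.

False


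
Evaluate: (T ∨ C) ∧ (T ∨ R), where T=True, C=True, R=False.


T = True, C = True, R = False
Expression: (T ∨ C) ∧ (T ∨ R)
Step 1: T ∨ C = True OR True = True
Step 2: T ∨ R = True OR False = True
Step 3: (True) ∧ (True) = True AND True = True

True


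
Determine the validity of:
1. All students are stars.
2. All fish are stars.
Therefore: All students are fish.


Premise 1: All students are stars.
Premise 2: All fish are stars.
Conclusion: All students are fish.
Fallacy: undistributed middle. stars is predicate in both.
Counterexample: students and fish could be disjoint subsets of stars.

Invalid


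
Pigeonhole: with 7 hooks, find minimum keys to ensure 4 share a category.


Pigeonhole: to guarantee k in one of n categories, need (k-1)×n + 1.
k = 4, n = 7
Minimum = (4-1) × 7 + 1 = 3 × 7 + 1

22


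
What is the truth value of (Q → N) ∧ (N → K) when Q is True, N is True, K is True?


Q = True, N = True, K = True
Step 1: Q → N is false only when Q=True and N=False. Result: True
Step 2: N → K is false only when N=True and K=False. Result: True
Step 3: True ∧ True = True

True


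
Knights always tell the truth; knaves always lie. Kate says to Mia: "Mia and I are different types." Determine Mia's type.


Kate says: "Mia and I are different types."
Case 1: Kate is a Knight (truth-teller)
  Statement is true → they ARE different → Mia is a Knave
Case 2: Kate is a Knave (liar)
  Statement is false → they are NOT different → Mia is a Knave
In both cases, Mia is a Knave.

Knave


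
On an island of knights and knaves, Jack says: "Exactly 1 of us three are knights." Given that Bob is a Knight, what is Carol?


Jack claims exactly 1 knights among Jack, Bob, Carol.
Given: Bob is a Knight.

Case 1: Jack is a Knight (tells truth)
  Then exactly 1 of the three are knights.
  Counting Jack, Bob: 2 knight(s) so far. Need -1 more → impossible.
Case 2: Jack is a Knave (lies)
  Then the count is NOT 1.
  If Carol = Knave, count = 1 = 1 → claim would be true, contradicts lie.
  If Carol = Knight, count = 2 ≠ 1 → lie confirmed ✓

Carol is a Knight.

Knight


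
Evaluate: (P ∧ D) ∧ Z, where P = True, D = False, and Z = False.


P = True, D = False, Z = False
Step 1: P ∧ D = True AND False = False
Step 2: False ∧ Z = False AND False = False
AND is true only when ALL operands are true.

False


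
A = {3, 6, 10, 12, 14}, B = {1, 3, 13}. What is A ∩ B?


A = {3, 6, 10, 12, 14}
B = {1, 3, 13}
Operation: intersection
Elements in both: 3

{3}


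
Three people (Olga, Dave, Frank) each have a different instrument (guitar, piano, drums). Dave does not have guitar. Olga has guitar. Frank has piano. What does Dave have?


From clues:
  Frank → piano
  Olga → guitar
By elimination, Dave gets the remaining.

drums


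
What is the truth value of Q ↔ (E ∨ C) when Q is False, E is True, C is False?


Q = False, E = True, C = False
Step 1: E ∨ C = True OR False = True
Step 2: Q ↔ (True): true when both sides have same truth value.
Result: False ↔ True = False

False


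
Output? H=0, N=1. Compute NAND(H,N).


H AND N = 0
NOT(0) = 1

1


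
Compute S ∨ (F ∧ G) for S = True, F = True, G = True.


S = True, F = True, G = True
Step 1: F ∧ G = True AND True = True
Step 2: S ∨ True = True OR True = True
AND evaluated first (higher precedence); then OR applied.

True


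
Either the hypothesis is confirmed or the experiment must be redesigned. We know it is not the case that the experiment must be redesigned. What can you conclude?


Disjunctive syllogism: P ∨ Q, ¬P ⊢ Q
Disjunction: the hypothesis is confirmed ∨ the experiment must be redesigned
We know it is not the case that the experiment must be redesigned.
By disjunctive syllogism, the other disjunct must be true.

The hypothesis is confirmed


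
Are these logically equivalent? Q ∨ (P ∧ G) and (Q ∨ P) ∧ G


Expression 1: Q ∨ (P ∧ G)
Expression 2: (Q ∨ P) ∧ G
Truth table (Q P G | Expr1 Expr2):
  T T T |   T     T
  T T F |   T     F   ← differ
  T F T |   T     T
  T F F |   T     F   ← differ
  F T T |   T     T
  F T F |   F     F
  F F T |   F     F
  F F F |   F     F
Counterexample: Q=T, P=T, G=F gives Expr1 = T but Expr2 = F, so the expressions are NOT logically equivalent.

No


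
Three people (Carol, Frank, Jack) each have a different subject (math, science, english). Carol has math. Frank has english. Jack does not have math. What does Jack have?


From clues:
  Frank → english
  Carol → math
By elimination, Jack gets the remaining.

science


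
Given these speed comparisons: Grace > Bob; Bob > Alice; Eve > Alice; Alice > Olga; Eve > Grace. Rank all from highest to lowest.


Constraints: Grace > Bob; Bob > Alice; Eve > Alice; Alice > Olga; Eve > Grace
Method: at each step, the next-highest is the one remaining person who never appears on the smaller side of a constraint between remaining people.
  Step 1: remaining {Eve, Olga, Grace, Bob, Alice}; on the smaller side: {Olga, Grace, Bob, Alice} → Eve is next (Eve > Alice; Eve > Grace).
  Step 2: remaining {Olga, Grace, Bob, Alice}; on the smaller side: {Olga, Bob, Alice} → Grace is next (Grace > Bob).
  Step 3: remaining {Olga, Bob, Alice}; on the smaller side: {Olga, Alice} → Bob is next (Bob > Alice).
  Step 4: remaining {Olga, Alice}; on the smaller side: {Olga} → Alice is next (Alice > Olga).
  Step 5: only Olga remains → lowest.
Final ranking (highest to lowest):

Eve > Grace > Bob > Alice > Olga


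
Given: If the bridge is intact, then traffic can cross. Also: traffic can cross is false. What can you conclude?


Modus tollens: P → Q, ¬Q ⊢ ¬P
P: the bridge is intact
Q: traffic can cross
We have P → Q and Q is false.
By modus tollens, P must be false.

It is not the case that the bridge is intact


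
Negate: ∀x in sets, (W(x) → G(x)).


Original: ∀x (W(x) → G(x))
Rule: ¬∀→∃, ¬∃→∀, negate predicate.
Negation: ∃x (W(x) ∧ ¬G(x))

∃x (W(x) ∧ ¬G(x))


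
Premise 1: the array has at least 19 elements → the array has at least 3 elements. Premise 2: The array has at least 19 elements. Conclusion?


Modus ponens: P → Q, P ⊢ Q
P: the array has at least 19 elements
Q: the array has at least 3 elements
We have P → Q and P is true.
By modus ponens, Q must be true.

The array has at least 3 elements


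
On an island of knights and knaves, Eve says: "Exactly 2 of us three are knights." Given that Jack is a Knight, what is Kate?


Eve claims exactly 2 knights among Eve, Jack, Kate.
Given: Jack is a Knight.

Case 1: Eve is a Knight (tells truth)
  Then exactly 2 of the three are knights.
  Counting Eve, Jack: 2 knight(s) so far. Need 0 more → Kate = Knave.
Case 2: Eve is a Knave (lies)
  Then the count is NOT 2.
  If Kate = Knight, count = 2 = 2 → claim would be true, contradicts lie.
  If Kate = Knave, count = 1 ≠ 2 → lie confirmed ✓

Kate is a Knave.

Knave


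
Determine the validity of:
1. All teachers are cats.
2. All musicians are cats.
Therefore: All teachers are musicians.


Premise 1: All teachers are cats.
Premise 2: All musicians are cats.
Conclusion: All teachers are musicians.
Fallacy: undistributed middle. cats is predicate in both.
Counterexample: teachers and musicians could be disjoint subsets of cats.

Invalid


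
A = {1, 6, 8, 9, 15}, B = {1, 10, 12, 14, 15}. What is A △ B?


A = {1, 6, 8, 9, 15}
B = {1, 10, 12, 14, 15}
Operation: symmetric difference
In A only: [6, 8, 9], in B only: [10, 12, 14]

{6, 8, 9, 10, 12, 14}


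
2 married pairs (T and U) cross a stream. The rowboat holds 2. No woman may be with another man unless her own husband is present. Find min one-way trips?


Label couples T and U.
1. WT+WU → (far: WT,WU; near: HT,HU)
2. WT ←   (far: WU; near: HT,HU,WT)
3. HT+HU → (far: HT,HU,WU; near: WT)
4. HT ←   (far: HU,WU; near: HT,WT)  — HT returns, since WT is alone on near bank
5. HT+WT → (far: all four; near: empty)
Every state respects the constraint.
Minimum trips = 5

5


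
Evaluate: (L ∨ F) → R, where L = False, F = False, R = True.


L = False, F = False, R = True
Step 1: L ∨ F = False OR False = False
Step 2: (False) → R: false only when antecedent=True and R=False.
Result: True

True


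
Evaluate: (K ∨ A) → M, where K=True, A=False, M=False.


K = True, A = False, M = False
Expression: (K ∨ A) → M
Step 1: K ∨ A = True OR False = True
Step 2: (True) → M = True → False (false only if antecedent True and consequent False) = False

False


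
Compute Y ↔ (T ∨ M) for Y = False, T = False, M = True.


Y = False, T = False, M = True
Step 1: T ∨ M = False OR True = True
Step 2: Y ↔ (True): true when both sides have same truth value.
Result: False ↔ True = False

False


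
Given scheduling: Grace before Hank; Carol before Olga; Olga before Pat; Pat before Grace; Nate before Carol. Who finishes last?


Constraints: Grace before Hank; Carol before Olga; Olga before Pat; Pat before Grace; Nate before Carol
The last task can have nothing scheduled after it, so it must never appear on the left of a 'before'.
Tasks appearing before some other task: Grace, Carol, Olga, Pat, Nate.
The only task not in that list is Hank → it is last.

Hank


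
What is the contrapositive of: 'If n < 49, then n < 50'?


Original: If n < 49, then n < 50
Contrapositive: If ¬Q, then ¬P
Negate Q: not (n < 50)
Negate P: not (n < 49)

If not (n < 50), then not (n < 49).


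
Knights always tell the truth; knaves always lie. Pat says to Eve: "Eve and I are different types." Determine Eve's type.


Pat says: "Eve and I are different types."
Case 1: Pat is a Knight (truth-teller)
  Statement is true → they ARE different → Eve is a Knave
Case 2: Pat is a Knave (liar)
  Statement is false → they are NOT different → Eve is a Knave
In both cases, Eve is a Knave.

Knave


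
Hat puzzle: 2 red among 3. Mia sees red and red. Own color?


Total red = 2, seen red = 2
Own red = 2 - 2 = 0
Mia's hat is blue.

blue


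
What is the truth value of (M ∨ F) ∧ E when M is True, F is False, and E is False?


M = True, F = False, E = False
Step 1: M ∨ F = True OR False = True
Step 2: True ∧ E = True AND False = False
OR is true when at least one operand is true; AND requires both.

False


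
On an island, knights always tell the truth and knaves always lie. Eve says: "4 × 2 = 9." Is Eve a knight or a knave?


Statement: "4 × 2 = 9."
Actual: 4 × 2 = 8
Claimed: 9
Statement is FALSE → Eve lies → Knave

Knave


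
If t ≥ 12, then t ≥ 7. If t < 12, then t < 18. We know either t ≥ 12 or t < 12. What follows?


Constructive dilemma: (P → Q) ∧ (R → S), P ∨ R ⊢ Q ∨ S
Premise 1: t ≥ 12 → t ≥ 7
Premise 2: t < 12 → t < 18
Premise 3: t ≥ 12 ∨ t < 12
Case 1: Assuming t ≥ 12, then by Premise 1, t ≥ 7.
Case 2: Assuming t < 12, then by Premise 2, t < 18.
Since one of t ≥ 12 or t < 12 must hold, we get t ≥ 7 or t < 18.

t ≥ 7 or t < 18.


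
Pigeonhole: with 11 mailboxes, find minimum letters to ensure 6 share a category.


Pigeonhole: to guarantee k in one of n categories, need (k-1)×n + 1.
k = 6, n = 11
Minimum = (6-1) × 11 + 1 = 5 × 11 + 1

56


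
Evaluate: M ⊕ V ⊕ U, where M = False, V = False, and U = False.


M = False, V = False, U = False
Step 1: M ⊕ V = False XOR False = False
Step 2: False ⊕ U = False XOR False = False
XOR is true when an odd number of operands are true.

False


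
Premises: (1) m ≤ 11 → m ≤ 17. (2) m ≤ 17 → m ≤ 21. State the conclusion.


Hypothetical syllogism: P → Q, Q → R ⊢ P → R
Premise 1: m ≤ 11 → m ≤ 17
Premise 2: m ≤ 17 → m ≤ 21
Chain the implications: the middle term (m ≤ 17) links the two.
Conclusion: If m ≤ 11, then m ≤ 21.

If m ≤ 11, then m ≤ 21.


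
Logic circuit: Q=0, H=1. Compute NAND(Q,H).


Q AND H = 0
NOT(0) = 1

1


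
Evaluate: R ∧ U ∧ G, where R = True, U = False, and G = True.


R = True, U = False, G = True
Step 1: R ∧ U = True AND False = False
Step 2: (False) ∧ G = (False) AND True = False
AND is true only when ALL operands are true.

False


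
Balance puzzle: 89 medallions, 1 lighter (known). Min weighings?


Each weighing has 3 outcomes (left heavy / balance / right heavy), so k weighings distinguish at most 3^k cases; splitting into three near-equal groups achieves this.
Need 3^k ≥ 89: 3^4 = 81 < 89 ≤ 3^5 = 243
k = ⌈log₃(89)⌉ = 5

5
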